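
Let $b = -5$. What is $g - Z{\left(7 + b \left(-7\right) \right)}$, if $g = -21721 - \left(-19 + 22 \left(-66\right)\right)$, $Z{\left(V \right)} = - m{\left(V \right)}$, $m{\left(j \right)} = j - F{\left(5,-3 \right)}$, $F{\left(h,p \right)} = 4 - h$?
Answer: $-20207$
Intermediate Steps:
$m{\left(j \right)} = 1 + j$ ($m{\left(j \right)} = j - \left(4 - 5\right) = j - -1 = j + 1 = 1 + j$)
$Z{\left(V \right)} = -1 - V$ ($Z{\left(V \right)} = - (1 + V) = -1 - V$)
$g = -20250$ ($g = -21721 - \left(-19 - 1452\right) = -21721 - -1471 = -21721 + 1471 = -20250$)
$g - Z{\left(7 + b \left(-7\right) \right)} = -20250 - \left(-1 - \left(7 - -35\right)\right) = -20250 - \left(-1 - \left(7 + 35\right)\right) = -20250 - \left(-1 - 42\right) = -20250 - -43 = -20250 + 43 = -20207$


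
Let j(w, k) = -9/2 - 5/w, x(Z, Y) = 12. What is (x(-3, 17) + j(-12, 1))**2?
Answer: 9025/144 ≈ 62.674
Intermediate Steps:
j(w, k) = -9/2 - 5/w (j(w, k) = -9*1/2 - 5/w = -9/2 - 5/w)
(x(-3, 17) + j(-12, 1))**2 = (12 + (-9/2 - 5/(-12)))**2 = (12 + (-9/2 - 5*(-1/12)))**2 = (12 + (-9/2 + 5/12))**2 = (12 - 49/12)**2 = (95/12)**2 = 9025/144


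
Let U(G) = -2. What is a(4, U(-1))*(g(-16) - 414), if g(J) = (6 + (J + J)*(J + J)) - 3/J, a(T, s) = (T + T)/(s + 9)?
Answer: 9859/14 ≈ 704.21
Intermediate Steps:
a(T, s) = 2*T/(9 + s) (a(T, s) = (2*T)/(9 + s) = 2*T/(9 + s))
g(J) = 6 - 3/J + 4*J² (g(J) = (6 + (2*J)*(2*J)) - 3/J = (6 + 4*J²) - 3/J = 6 - 3/J + 4*J²)
a(4, U(-1))*(g(-16) - 414) = (2*4/(9 - 2))*((6 - 3/(-16) + 4*(-16)²) - 414) = (2*4/7)*((6 - 3*(-1/16) + 4*256) - 414) = (2*4*(⅐))*((6 + 3/16 + 1024) - 414) = 8*(16483/16 - 414)/7 = (8/7)*(9859/16) = 9859/14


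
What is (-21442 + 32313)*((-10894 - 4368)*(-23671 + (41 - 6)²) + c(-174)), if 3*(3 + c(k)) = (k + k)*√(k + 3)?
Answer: 3724087699479 - 3783108*I*√19 ≈ 3.7241e+12 - 1.649e+7*I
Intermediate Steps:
c(k) = -3 + 2*k*√(3 + k)/3 (c(k) = -3 + ((k + k)*√(k + 3))/3 = -3 + ((2*k)*√(3 + k))/3 = -3 + (2*k*√(3 + k))/3 = -3 + 2*k*√(3 + k)/3)
(-21442 + 32313)*((-10894 - 4368)*(-23671 + (41 - 6)²) + c(-174)) = (-21442 + 32313)*((-10894 - 4368)*(-23671 + (41 - 6)²) + (-3 + (⅔)*(-174)*√(3 - 174))) = 10871*(-15262*(-23671 + 35²) + (-3 + (⅔)*(-174)*√(-171))) = 10871*(-15262*(-23671 + 1225) + (-3 + (⅔)*(-174)*(3*I*√19))) = 10871*(-15262*(-22446) + (-3 - 348*I*√19)) = 10871*(342570852 + (-3 - 348*I*√19)) = 10871*(342570849 - 348*I*√19) = 3724087699479 - 3783108*I*√19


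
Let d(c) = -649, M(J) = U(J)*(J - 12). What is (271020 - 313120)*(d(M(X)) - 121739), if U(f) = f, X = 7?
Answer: 5152534800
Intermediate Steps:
M(J) = J*(-12 + J) (M(J) = J*(J - 12) = J*(-12 + J))
(271020 - 313120)*(d(M(X)) - 121739) = (271020 - 313120)*(-649 - 121739) = -42100*(-122388) = 5152534800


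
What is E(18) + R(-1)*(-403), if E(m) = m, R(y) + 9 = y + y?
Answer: 4451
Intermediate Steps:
R(y) = -9 + 2*y (R(y) = -9 + (y + y) = -9 + 2*y)
E(18) + R(-1)*(-403) = 18 + (-9 + 2*(-1))*(-403) = 18 + (-9 - 2)*(-403) = 18 - 11*(-403) = 18 + 4433 = 4451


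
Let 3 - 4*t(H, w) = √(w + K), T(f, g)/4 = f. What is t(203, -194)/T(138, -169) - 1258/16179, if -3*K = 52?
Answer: -909709/11907744 - I*√1902/6624 ≈ -0.076396 - 0.0065839*I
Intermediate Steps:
K = -52/3 (K = -⅓*52 = -52/3 ≈ -17.333)
T(f, g) = 4*f
t(H, w) = ¾ - √(-52/3 + w)/4 (t(H, w) = ¾ - √(w - 52/3)/4 = ¾ - √(-52/3 + w)/4)
t(203, -194)/T(138, -169) - 1258/16179 = (¾ - √(-156 + 9*(-194))/12)/((4*138)) - 1258/16179 = (¾ - √(-156 - 1746)/12)/552 - 1258*1/16179 = (¾ - I*√1902/12)*(1/552) - 1258/16179 = (1/736 - I*√1902/6624) - 1258/16179 = -909709/11907744 - I*√1902/6624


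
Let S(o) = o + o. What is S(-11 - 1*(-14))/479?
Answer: 6/479 ≈ 0.012526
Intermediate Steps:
S(o) = 2*o
S(-11 - 1*(-14))/479 = (2*(-11 - 1*(-14)))/479 = (2*(-11 + 14))*(1/479) = (2*3)*(1/479) = 6*(1/479) = 6/479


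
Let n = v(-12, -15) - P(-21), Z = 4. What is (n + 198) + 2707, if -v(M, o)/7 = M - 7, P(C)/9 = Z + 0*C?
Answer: 3002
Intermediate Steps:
P(C) = 36 (P(C) = 9*(4 + 0*C) = 9*(4 + 0) = 9*4 = 36)
v(M, o) = 49 - 7*M (v(M, o) = -7*(M - 7) = -7*(-7 + M) = 49 - 7*M)
n = 97 (n = (49 - 7*(-12)) - 1*36 = (49 + 84) - 36 = 133 - 36 = 97)
(n + 198) + 2707 = (97 + 198) + 2707 = 295 + 2707 = 3002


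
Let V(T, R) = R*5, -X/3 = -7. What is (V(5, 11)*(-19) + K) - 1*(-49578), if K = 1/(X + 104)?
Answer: 6066626/125 ≈ 48533.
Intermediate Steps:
X = 21 (X = -3*(-7) = 21)
V(T, R) = 5*R
K = 1/125 (K = 1/(21 + 104) = 1/125 ≈ 0.0080000)
(V(5, 11)*(-19) + K) - 1*(-49578) = ((5*11)*(-19) + 1/125) - 1*(-49578) = (55*(-19) + 1/125) + 49578 = (-1045 + 1/125) + 49578 = -130624/125 + 49578 = 6066626/125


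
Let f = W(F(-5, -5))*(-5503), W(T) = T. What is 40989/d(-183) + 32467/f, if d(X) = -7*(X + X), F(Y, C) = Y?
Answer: 403664263/23497810 ≈ 17.179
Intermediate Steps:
d(X) = -14*X
f = 27515 (f = -5*(-5503) = 27515)
40989/d(-183) + 32467/f = 40989/((-14*(-183))) + 32467/27515 = 40989/2562 + 32467*(1/27515) = 40989*(1/2562) + 32467/27515 = 13663/854 + 32467/27515 = 403664263/23497810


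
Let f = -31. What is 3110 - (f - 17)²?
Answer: 806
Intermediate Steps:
3110 - (f - 17)² = 3110 - (-31 - 17)² = 3110 - 1*(-48)² = 3110 - 1*2304 = 3110 - 2304 = 806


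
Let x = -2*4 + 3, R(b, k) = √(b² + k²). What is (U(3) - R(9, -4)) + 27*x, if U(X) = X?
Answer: -132 - √97 ≈ -141.85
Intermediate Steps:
x = -5 (x = -8 + 3 = -5)
(U(3) - R(9, -4)) + 27*x = (3 - √(9² + (-4)²)) + 27*(-5) = (3 - √(81 + 16)) - 135 = (3 - √97) - 135 = -132 - √97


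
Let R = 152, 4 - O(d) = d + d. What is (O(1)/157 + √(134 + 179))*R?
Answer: 304/157 + 152*√313 ≈ 2691.1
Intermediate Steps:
O(d) = 4 - 2*d (O(d) = 4 - (d + d) = 4 - 2*d)
(O(1)/157 + √(134 + 179))*R = ((4 - 2*1)/157 + √(134 + 179))*152 = ((4 - 2)*(1/157) + √313)*152 = (2*(1/157) + √313)*152 = (2/157 + √313)*152 = 304/157 + 152*√313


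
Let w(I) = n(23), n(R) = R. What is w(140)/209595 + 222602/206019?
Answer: 15553668209/14393517435 ≈ 1.0806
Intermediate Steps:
w(I) = 23
w(140)/209595 + 222602/206019 = 23/209595 + 222602/206019 = 15553668209/14393517435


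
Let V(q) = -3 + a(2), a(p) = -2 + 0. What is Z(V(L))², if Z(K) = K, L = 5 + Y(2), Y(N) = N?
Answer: 25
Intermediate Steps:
a(p) = -2
L = 7 (L = 5 + 2 = 7)
V(q) = -5 (V(q) = -3 - 2 = -5)
Z(V(L))² = (-5)² = 25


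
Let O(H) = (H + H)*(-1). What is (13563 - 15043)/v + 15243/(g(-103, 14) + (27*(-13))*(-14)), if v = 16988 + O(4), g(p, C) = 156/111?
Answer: 465369979/154407630 ≈ 3.0139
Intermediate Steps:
g(p, C) = 52/37 (g(p, C) = 156*(1/111) = 52/37)
O(H) = -2*H (O(H) = (2*H)*(-1) = -2*H)
v = 16980 (v = 16988 - 2*4 = 16988 - 8 = 16980)
(13563 - 15043)/v + 15243/(g(-103, 14) + (27*(-13))*(-14)) = (13563 - 15043)/16980 + 15243/(52/37 + (27*(-13))*(-14)) = -1480*1/16980 + 15243/(52/37 - 351*(-14)) = -74/849 + 15243/(52/37 + 4914) = -74/849 + 15243/(181870/37) = -74/849 + 15243*(37/181870) = -74/849 + 563991/181870 = 465369979/154407630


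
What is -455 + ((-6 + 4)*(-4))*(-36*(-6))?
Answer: 1273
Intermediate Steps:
-455 + ((-6 + 4)*(-4))*(-36*(-6)) = -455 - 2*(-4)*216 = -455 + 8*216 = -455 + 1728 = 1273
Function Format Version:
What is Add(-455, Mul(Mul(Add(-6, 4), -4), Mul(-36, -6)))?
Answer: 1273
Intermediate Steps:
Add(-455, Mul(Mul(Add(-6, 4), -4), Mul(-36, -6))) = Add(-455, Mul(Mul(-2, -4), 216)) = Add(-455, Mul(8, 216)) = Add(-455, 1728) = 1273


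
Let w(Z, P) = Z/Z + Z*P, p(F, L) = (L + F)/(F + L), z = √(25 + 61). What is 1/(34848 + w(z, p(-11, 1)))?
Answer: 34849/1214452715 - √86/1214452715 ≈ 2.8688e-5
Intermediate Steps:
z = √86 ≈ 9.2736
p(F, L) = 1 (p(F, L) = (F + L)/(F + L) = 1)
w(Z, P) = 1 + P*Z
1/(34848 + w(z, p(-11, 1))) = 1/(34848 + (1 + 1*√86)) = 1/(34848 + (1 + √86)) = 1/(34849 + √86)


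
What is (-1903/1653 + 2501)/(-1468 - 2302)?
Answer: -413225/623181 ≈ -0.66309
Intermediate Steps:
(-1903/1653 + 2501)/(-1468 - 2302) = (-1903*1/1653 + 2501)/(-3770) = (-1903/1653 + 2501)*(-1/3770) = (4132250/1653)*(-1/3770) = -413225/623181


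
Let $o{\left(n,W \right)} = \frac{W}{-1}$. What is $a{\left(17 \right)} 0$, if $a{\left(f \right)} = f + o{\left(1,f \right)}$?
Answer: $0$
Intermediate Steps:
$o{\left(n,W \right)} = - W$ ($o{\left(n,W \right)} = W \left(-1\right) = - W$)
$a{\left(f \right)} = 0$ ($a{\left(f \right)} = f - f = 0$)
$a{\left(17 \right)} 0 = 0 \cdot 0 = 0$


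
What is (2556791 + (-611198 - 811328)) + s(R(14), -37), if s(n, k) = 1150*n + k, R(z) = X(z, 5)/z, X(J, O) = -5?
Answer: 7936721/7 ≈ 1.1338e+6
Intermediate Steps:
R(z) = -5/z
s(n, k) = k + 1150*n
(2556791 + (-611198 - 811328)) + s(R(14), -37) = (2556791 + (-611198 - 811328)) + (-37 + 1150*(-5/14)) = (2556791 - 1422526) + (-37 + 1150*(-5*1/14)) = 1134265 + (-37 + 1150*(-5/14)) = 1134265 + (-37 - 2875/7) = 1134265 - 3134/7 = 7936721/7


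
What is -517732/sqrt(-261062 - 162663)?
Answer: 517732*I*sqrt(16949)/84745 ≈ 795.36*I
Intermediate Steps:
-517732/sqrt(-261062 - 162663) = -517732*(-I*sqrt(16949)/84745) = -(-517732)*I*sqrt(16949)/84745 = 517732*I*sqrt(16949)/84745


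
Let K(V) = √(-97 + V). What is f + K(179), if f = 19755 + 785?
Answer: 20540 + √82 ≈ 20549.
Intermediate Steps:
f = 20540
f + K(179) = 20540 + √(-97 + 179) = 20540 + √82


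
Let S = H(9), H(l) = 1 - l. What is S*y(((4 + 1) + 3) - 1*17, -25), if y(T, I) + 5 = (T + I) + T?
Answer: 384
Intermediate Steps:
S = -8 (S = 1 - 1*9 = 1 - 9 = -8)
y(T, I) = -5 + I + 2*T (y(T, I) = -5 + ((T + I) + T) = -5 + ((I + T) + T) = -5 + (I + 2*T) = -5 + I + 2*T)
S*y(((4 + 1) + 3) - 1*17, -25) = -8*(-5 - 25 + 2*(((4 + 1) + 3) - 1*17)) = -8*(-5 - 25 + 2*((5 + 3) - 17)) = -8*(-5 - 25 + 2*(8 - 17)) = -8*(-5 - 25 + 2*(-9)) = -8*(-5 - 25 - 18) = -8*(-48) = 384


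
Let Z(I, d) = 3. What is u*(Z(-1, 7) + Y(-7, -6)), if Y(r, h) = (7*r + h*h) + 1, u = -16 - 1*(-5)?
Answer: 99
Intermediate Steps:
u = -11 (u = -16 + 5 = -11)
Y(r, h) = 1 + h² + 7*r (Y(r, h) = (7*r + h²) + 1 = (h² + 7*r) + 1 = 1 + h² + 7*r)
u*(Z(-1, 7) + Y(-7, -6)) = -11*(3 + (1 + (-6)² + 7*(-7))) = -11*(3 + (1 + 36 - 49)) = -11*(3 - 12) = -11*(-9) = 99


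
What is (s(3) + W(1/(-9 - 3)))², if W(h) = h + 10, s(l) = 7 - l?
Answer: 27889/144 ≈ 193.67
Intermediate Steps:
W(h) = 10 + h
(s(3) + W(1/(-9 - 3)))² = ((7 - 1*3) + (10 + 1/(-9 - 3)))² = ((7 - 3) + (10 + 1/(-12)))² = (4 + (10 - 1/12))² = (4 + 119/12)² = (167/12)² = 27889/144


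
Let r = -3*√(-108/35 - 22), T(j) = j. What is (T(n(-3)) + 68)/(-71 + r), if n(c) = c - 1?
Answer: -159040/184337 + 192*I*√30730/184337 ≈ -0.86277 + 0.18259*I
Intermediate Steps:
n(c) = -1 + c
r = -3*I*√30730/35 (r = -3*√(-108*1/35 - 22) = -3*√(-108/35 - 22) = -3*I*√30730/35 ≈ -15.026*I)
(T(n(-3)) + 68)/(-71 + r) = ((-1 - 3) + 68)/(-71 - 3*I*√30730/35) = (-4 + 68)/(-71 - 3*I*√30730/35) = 64/(-71 - 3*I*√30730/35)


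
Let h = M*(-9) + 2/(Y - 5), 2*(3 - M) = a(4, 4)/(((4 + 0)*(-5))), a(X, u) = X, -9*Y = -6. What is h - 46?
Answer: -9667/130 ≈ -74.362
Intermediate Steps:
Y = ⅔ (Y = -⅑*(-6) = ⅔ ≈ 0.66667)
M = 31/10 (M = 3 - 2/((4 + 0)*(-5)) = 3 - 2/(4*(-5)) = 3 - 2/(-20) = 3 - 2*(-1)/20 = 3 - ½*(-⅕) = 3 + ⅒ = 31/10 ≈ 3.1000)
h = -3687/130 (h = (31/10)*(-9) + 2/(⅔ - 5) = -279/10 + 2/(-13/3) = -279/10 - 3/13*2 = -279/10 - 6/13 = -3687/130 ≈ -28.362)
h - 46 = -3687/130 - 46 = -9667/130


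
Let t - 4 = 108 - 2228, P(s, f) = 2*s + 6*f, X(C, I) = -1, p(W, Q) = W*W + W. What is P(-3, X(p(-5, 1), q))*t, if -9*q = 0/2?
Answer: 25392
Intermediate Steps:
q = 0 (q = -0/2 = -1/9*0 = 0)
p(W, Q) = W + W**2 (p(W, Q) = W**2 + W = W + W**2)
t = -2116 (t = 4 + (108 - 2228) = 4 - 2120 = -2116)
P(-3, X(p(-5, 1), q))*t = (2*(-3) + 6*(-1))*(-2116) = (-6 - 6)*(-2116) = -12*(-2116) = 25392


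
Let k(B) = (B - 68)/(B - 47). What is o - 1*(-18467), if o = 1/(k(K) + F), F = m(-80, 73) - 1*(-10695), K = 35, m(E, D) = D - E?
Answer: 801523205/43403 ≈ 18467.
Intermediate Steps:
k(B) = (-68 + B)/(-47 + B)
F = 10848 (F = (73 - 1*(-80)) - 1*(-10695) = (73 + 80) + 10695 = 153 + 10695 = 10848)
o = 4/43403 (o = 1/((-68 + 35)/(-47 + 35) + 10848) = 1/(-33/(-12) + 10848) = 1/(-1/12*(-33) + 10848) = 1/(11/4 + 10848) = 1/(43403/4) = 4/43403 ≈ 9.2159e-5)
o - 1*(-18467) = 4/43403 - 1*(-18467) = 4/43403 + 18467 = 801523205/43403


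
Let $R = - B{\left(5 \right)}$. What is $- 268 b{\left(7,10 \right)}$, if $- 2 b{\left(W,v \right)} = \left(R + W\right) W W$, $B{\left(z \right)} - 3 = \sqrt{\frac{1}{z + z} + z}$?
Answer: $26264 - \frac{3283 \sqrt{510}}{5} \approx 11436.0$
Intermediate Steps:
$B{\left(z \right)} = 3 + \sqrt{z + \frac{1}{2 z}}$ ($B{\left(z \right)} = 3 + \sqrt{\frac{1}{z + z} + z} = 3 + \sqrt{\frac{1}{2 z} + z} = 3 + \sqrt{z + \frac{1}{2 z}}$)
$R = -3 - \frac{\sqrt{510}}{10}$ ($R = - (3 + \frac{\sqrt{\frac{2}{5} + 4 \cdot 5}}{2}) = - (3 + \frac{\sqrt{2 \cdot \frac{1}{5} + 20}}{2}) = - (3 + \frac{\sqrt{\frac{2}{5} + 20}}{2}) = - (3 + \frac{\sqrt{\frac{102}{5}}}{2}) = - (3 + \frac{\frac{1}{5} \sqrt{510}}{2}) = - (3 + \frac{\sqrt{510}}{10}) = -3 - \frac{\sqrt{510}}{10} \approx -5.2583$)
$b{\left(W,v \right)} = - \frac{W^{2} \left(-3 + W - \frac{\sqrt{510}}{10}\right)}{2}$ ($b{\left(W,v \right)} = - \frac{\left(\left(-3 - \frac{\sqrt{510}}{10}\right) + W\right) W W}{2} = - \frac{\left(-3 + W - \frac{\sqrt{510}}{10}\right) W^{2}}{2} = - \frac{W^{2} \left(-3 + W - \frac{\sqrt{510}}{10}\right)}{2}$)
$- 268 b{\left(7,10 \right)} = - 268 \frac{7^{2} \left(30 + \sqrt{510} - 70\right)}{20} = - 268 \cdot \frac{1}{20} \cdot 49 \left(30 + \sqrt{510} - 70\right) = - 268 \cdot \frac{1}{20} \cdot 49 \left(-40 + \sqrt{510}\right) = - 268 \left(-98 + \frac{49 \sqrt{510}}{20}\right) = 26264 - \frac{3283 \sqrt{510}}{5}$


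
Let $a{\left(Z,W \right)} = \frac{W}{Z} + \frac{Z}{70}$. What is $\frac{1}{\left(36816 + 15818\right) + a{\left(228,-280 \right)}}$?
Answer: $\frac{1995}{105008878} \approx 1.8998 \cdot 10^{-5}$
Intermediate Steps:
$a{\left(Z,W \right)} = \frac{Z}{70} + \frac{W}{Z}$ ($a{\left(Z,W \right)} = \frac{W}{Z} + Z \frac{1}{70} = \frac{W}{Z} + \frac{Z}{70} = \frac{Z}{70} + \frac{W}{Z}$)
$\frac{1}{\left(36816 + 15818\right) + a{\left(228,-280 \right)}} = \frac{1}{\left(36816 + 15818\right) + \left(\frac{1}{70} \cdot 228 - \frac{280}{228}\right)} = \frac{1}{52634 + \left(\frac{114}{35} - \frac{70}{57}\right)} = \frac{1}{52634 + \frac{4048}{1995}} = \frac{1}{\frac{105008878}{1995}} = \frac{1995}{105008878}$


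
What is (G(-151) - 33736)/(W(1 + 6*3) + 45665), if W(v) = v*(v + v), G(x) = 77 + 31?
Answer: -33628/46387 ≈ -0.72494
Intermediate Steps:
G(x) = 108
W(v) = 2*v² (W(v) = v*(2*v) = 2*v²)
(G(-151) - 33736)/(W(1 + 6*3) + 45665) = (108 - 33736)/(2*(1 + 6*3)² + 45665) = -33628/(2*(1 + 18)² + 45665) = -33628/(2*19² + 45665) = -33628/(2*361 + 45665) = -33628/(722 + 45665) = -33628/46387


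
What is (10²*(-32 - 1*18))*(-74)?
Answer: 370000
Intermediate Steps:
(10²*(-32 - 1*18))*(-74) = (100*(-32 - 18))*(-74) = (100*(-50))*(-74) = -5000*(-74) = 370000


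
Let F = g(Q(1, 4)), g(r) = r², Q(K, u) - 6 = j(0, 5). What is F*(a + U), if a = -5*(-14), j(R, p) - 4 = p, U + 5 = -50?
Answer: 3375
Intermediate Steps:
U = -55 (U = -5 - 50 = -55)
j(R, p) = 4 + p
Q(K, u) = 15 (Q(K, u) = 6 + (4 + 5) = 6 + 9 = 15)
a = 70
F = 225 (F = 15² = 225)
F*(a + U) = 225*(70 - 55) = 225*15 = 3375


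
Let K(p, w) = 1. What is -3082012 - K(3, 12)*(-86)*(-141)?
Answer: -3094138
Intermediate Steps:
-3082012 - K(3, 12)*(-86)*(-141) = -3082012 - 1*(-86)*(-141) = -3082012 - (-86)*(-141) = -3082012 - 1*12126 = -3082012 - 12126 = -3094138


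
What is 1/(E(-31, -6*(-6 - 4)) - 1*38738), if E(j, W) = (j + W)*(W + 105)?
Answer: -1/33953 ≈ -2.9452e-5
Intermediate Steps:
E(j, W) = (105 + W)*(W + j) (E(j, W) = (W + j)*(105 + W) = (105 + W)*(W + j))
1/(E(-31, -6*(-6 - 4)) - 1*38738) = 1/(((-6*(-6 - 4))² + 105*(-6*(-6 - 4)) + 105*(-31) - 6*(-6 - 4)*(-31)) - 1*38738) = 1/(((-6*(-10))² + 105*(-6*(-10)) - 3255 - 6*(-10)*(-31)) - 38738) = 1/((60² + 105*60 - 3255 + 60*(-31)) - 38738) = 1/((3600 + 6300 - 3255 - 1860) - 38738) = 1/(4785 - 38738) = 1/(-33953) = -1/33953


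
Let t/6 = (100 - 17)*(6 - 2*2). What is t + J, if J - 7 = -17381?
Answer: -16378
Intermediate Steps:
J = -17374 (J = 7 - 17381 = -17374)
t = 996 (t = 6*((100 - 17)*(6 - 2*2)) = 6*(83*(6 - 4)) = 6*(83*2) = 6*166 = 996)
t + J = 996 - 17374 = -16378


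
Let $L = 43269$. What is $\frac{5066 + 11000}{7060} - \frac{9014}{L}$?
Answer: $\frac{315760457}{152739570} \approx 2.0673$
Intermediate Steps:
$\frac{5066 + 11000}{7060} - \frac{9014}{L} = \frac{5066 + 11000}{7060} - \frac{9014}{43269} = 16066 \cdot \frac{1}{7060} - \frac{9014}{43269} = \frac{8033}{3530} - \frac{9014}{43269} = \frac{315760457}{152739570}$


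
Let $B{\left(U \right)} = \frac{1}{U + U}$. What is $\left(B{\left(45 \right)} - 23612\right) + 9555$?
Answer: $- \frac{1265129}{90} \approx -14057.0$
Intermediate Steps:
$B{\left(U \right)} = \frac{1}{2 U}$
$\left(B{\left(45 \right)} - 23612\right) + 9555 = \left(\frac{1}{2 \cdot 45} - 23612\right) + 9555 = \left(\frac{1}{2} \cdot \frac{1}{45} - 23612\right) + 9555 = \left(\frac{1}{90} - 23612\right) + 9555 = - \frac{2125079}{90} + 9555 = - \frac{1265129}{90}$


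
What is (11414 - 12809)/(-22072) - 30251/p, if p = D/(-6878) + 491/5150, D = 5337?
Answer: 190734719932685/4291304456 ≈ 44447.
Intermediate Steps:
p = -6027113/8855425 (p = 5337/(-6878) + 491/5150 = 5337*(-1/6878) + 491*(1/5150) = -5337/6878 + 491/5150 = -6027113/8855425 ≈ -0.68061)
(11414 - 12809)/(-22072) - 30251/p = (11414 - 12809)/(-22072) - 30251/(-6027113/8855425) = -1395*(-1/22072) - 30251*(-8855425/6027113) = 45/712 + 267885461675/6027113 = 190734719932685/4291304456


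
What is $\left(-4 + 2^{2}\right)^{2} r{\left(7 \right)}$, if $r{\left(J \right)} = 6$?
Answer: $0$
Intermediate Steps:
$\left(-4 + 2^{2}\right)^{2} r{\left(7 \right)} = \left(-4 + 2^{2}\right)^{2} \cdot 6 = \left(-4 + 4\right)^{2} \cdot 6 = 0^{2} \cdot 6 = 0 \cdot 6 = 0$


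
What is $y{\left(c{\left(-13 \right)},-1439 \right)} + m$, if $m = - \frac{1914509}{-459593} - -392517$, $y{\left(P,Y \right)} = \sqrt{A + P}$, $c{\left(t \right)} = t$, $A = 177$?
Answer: $\frac{180399980090}{459593} + 2 \sqrt{41} \approx 3.9253 \cdot 10^{5}$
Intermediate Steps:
$y{\left(P,Y \right)} = \sqrt{177 + P}$
$m = \frac{180399980090}{459593}$ ($m = \left(-1914509\right) \left(- \frac{1}{459593}\right) + 392517 = \frac{1914509}{459593} + 392517 = \frac{180399980090}{459593} \approx 3.9252 \cdot 10^{5}$)
$y{\left(c{\left(-13 \right)},-1439 \right)} + m = \sqrt{177 - 13} + \frac{180399980090}{459593} = \sqrt{164} + \frac{180399980090}{459593} = 2 \sqrt{41} + \frac{180399980090}{459593} = \frac{180399980090}{459593} + 2 \sqrt{41}$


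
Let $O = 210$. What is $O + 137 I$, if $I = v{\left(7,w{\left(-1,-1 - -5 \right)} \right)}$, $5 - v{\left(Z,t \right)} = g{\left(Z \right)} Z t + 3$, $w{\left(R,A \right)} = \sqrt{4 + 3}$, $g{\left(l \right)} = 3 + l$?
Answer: $484 - 9590 \sqrt{7} \approx -24889.0$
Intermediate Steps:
$w{\left(R,A \right)} = \sqrt{7}$
$v{\left(Z,t \right)} = 2 - Z t \left(3 + Z\right)$ ($v{\left(Z,t \right)} = 5 - \left(\left(3 + Z\right) Z t + 3\right) = 5 - \left(Z \left(3 + Z\right) t + 3\right) = 5 - \left(Z t \left(3 + Z\right) + 3\right) = 5 - \left(3 + Z t \left(3 + Z\right)\right) = 2 - Z t \left(3 + Z\right)$)
$I = 2 - 70 \sqrt{7}$ ($I = 2 - 7 \sqrt{7} \left(3 + 7\right) = 2 - 7 \sqrt{7} \cdot 10 = 2 - 70 \sqrt{7} \approx -183.2$)
$O + 137 I = 210 + 137 \left(2 - 70 \sqrt{7}\right) = 210 + \left(274 - 9590 \sqrt{7}\right) = 484 - 9590 \sqrt{7}$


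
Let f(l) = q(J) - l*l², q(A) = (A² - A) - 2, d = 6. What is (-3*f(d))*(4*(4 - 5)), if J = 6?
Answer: -2256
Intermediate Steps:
q(A) = -2 + A² - A
f(l) = 28 - l³ (f(l) = (-2 + 6² - 1*6) - l*l² = (-2 + 36 - 6) - l³ = 28 - l³)
(-3*f(d))*(4*(4 - 5)) = (-3*(28 - 1*6³))*(4*(4 - 5)) = (-3*(28 - 1*216))*(4*(-1)) = -3*(28 - 216)*(-4) = -3*(-188)*(-4) = 564*(-4) = -2256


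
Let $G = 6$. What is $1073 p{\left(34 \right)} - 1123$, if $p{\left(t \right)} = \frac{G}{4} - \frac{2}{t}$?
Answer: $\frac{14395}{34} \approx 423.38$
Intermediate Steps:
$p{\left(t \right)} = \frac{3}{2} - \frac{2}{t}$ ($p{\left(t \right)} = \frac{6}{4} - \frac{2}{t} = 6 \cdot \frac{1}{4} - \frac{2}{t} = \frac{3}{2} - \frac{2}{t}$)
$1073 p{\left(34 \right)} - 1123 = 1073 \left(\frac{3}{2} - \frac{2}{34}\right) - 1123 = 1073 \left(\frac{3}{2} - \frac{1}{17}\right) - 1123 = 1073 \cdot \frac{49}{34} - 1123 = \frac{52577}{34} - 1123 = \frac{14395}{34}$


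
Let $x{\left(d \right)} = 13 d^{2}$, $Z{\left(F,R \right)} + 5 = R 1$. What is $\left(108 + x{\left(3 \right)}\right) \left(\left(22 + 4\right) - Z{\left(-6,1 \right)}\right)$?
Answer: $6750$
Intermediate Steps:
$Z{\left(F,R \right)} = -5 + R$ ($Z{\left(F,R \right)} = -5 + R 1 = -5 + R$)
$\left(108 + x{\left(3 \right)}\right) \left(\left(22 + 4\right) - Z{\left(-6,1 \right)}\right) = \left(108 + 13 \cdot 3^{2}\right) \left(\left(22 + 4\right) - \left(-5 + 1\right)\right) = \left(108 + 13 \cdot 9\right) \left(26 - -4\right) = \left(108 + 117\right) \left(26 + 4\right) = 225 \cdot 30 = 6750$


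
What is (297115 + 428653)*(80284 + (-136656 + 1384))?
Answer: -39908530784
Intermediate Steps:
(297115 + 428653)*(80284 + (-136656 + 1384)) = 725768*(80284 - 135272) = 725768*(-54988) = -39908530784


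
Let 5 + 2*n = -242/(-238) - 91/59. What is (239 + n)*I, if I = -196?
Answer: -46441402/1003 ≈ -46303.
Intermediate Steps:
n = -38795/14042 (n = -5/2 + (-242/(-238) - 91/59)/2 = -5/2 + (-242*(-1/238) - 91*1/59)/2 = -5/2 + (121/119 - 91/59)/2 = -5/2 + (½)*(-3690/7021) = -5/2 - 1845/7021 = -38795/14042 ≈ -2.7628)
(239 + n)*I = (239 - 38795/14042)*(-196) = (3317243/14042)*(-196) = -46441402/1003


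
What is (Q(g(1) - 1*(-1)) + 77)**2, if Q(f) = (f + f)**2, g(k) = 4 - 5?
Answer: 5929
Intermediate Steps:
g(k) = -1
Q(f) = 4*f**2 (Q(f) = (2*f)**2 = 4*f**2)
(Q(g(1) - 1*(-1)) + 77)**2 = (4*(-1 - 1*(-1))**2 + 77)**2 = (4*(-1 + 1)**2 + 77)**2 = (4*0**2 + 77)**2 = (4*0 + 77)**2 = (0 + 77)**2 = 77**2 = 5929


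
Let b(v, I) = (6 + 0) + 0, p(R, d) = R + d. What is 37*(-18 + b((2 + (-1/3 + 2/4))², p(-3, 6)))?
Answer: -444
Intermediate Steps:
b(v, I) = 6 (b(v, I) = 6 + 0 = 6)
37*(-18 + b((2 + (-1/3 + 2/4))², p(-3, 6))) = 37*(-18 + 6) = 37*(-12) = -444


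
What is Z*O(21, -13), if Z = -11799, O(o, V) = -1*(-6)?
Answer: -70794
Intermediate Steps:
O(o, V) = 6
Z*O(21, -13) = -11799*6 = -70794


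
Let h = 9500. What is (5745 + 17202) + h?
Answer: 32447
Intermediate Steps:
(5745 + 17202) + h = (5745 + 17202) + 9500 = 22947 + 9500 = 32447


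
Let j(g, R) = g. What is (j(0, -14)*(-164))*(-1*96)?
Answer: 0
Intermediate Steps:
(j(0, -14)*(-164))*(-1*96) = (0*(-164))*(-1*96) = 0*(-96) = 0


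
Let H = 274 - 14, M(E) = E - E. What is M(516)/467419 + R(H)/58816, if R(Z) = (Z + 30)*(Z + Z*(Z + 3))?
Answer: 311025/919 ≈ 338.44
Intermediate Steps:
M(E) = 0
H = 260
R(Z) = (30 + Z)*(Z + Z*(3 + Z))
M(516)/467419 + R(H)/58816 = 0/467419 + (260*(120 + 260² + 34*260))/58816 = 0*(1/467419) + (260*(120 + 67600 + 8840))*(1/58816) = 0 + (260*76560)*(1/58816) = 0 + 19905600*(1/58816) = 0 + 311025/919 = 311025/919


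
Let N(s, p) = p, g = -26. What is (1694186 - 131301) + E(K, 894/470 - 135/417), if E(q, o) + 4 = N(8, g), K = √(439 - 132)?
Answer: 1562855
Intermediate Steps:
K = √307 ≈ 17.521
E(q, o) = -30 (E(q, o) = -4 - 26 = -30)
(1694186 - 131301) + E(K, 894/470 - 135/417) = (1694186 - 131301) - 30 = 1562885 - 30 = 1562855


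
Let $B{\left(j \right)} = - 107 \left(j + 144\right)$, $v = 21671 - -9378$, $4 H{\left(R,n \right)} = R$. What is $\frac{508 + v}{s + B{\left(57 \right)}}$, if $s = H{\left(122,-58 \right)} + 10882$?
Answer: $- \frac{21038}{7063} \approx -2.9786$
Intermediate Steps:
$H{\left(R,n \right)} = \frac{R}{4}$
$v = 31049$ ($v = 21671 + 9378 = 31049$)
$s = \frac{21825}{2}$ ($s = \frac{1}{4} \cdot 122 + 10882 = \frac{61}{2} + 10882 = \frac{21825}{2} \approx 10913.0$)
$B{\left(j \right)} = -15408 - 107 j$ ($B{\left(j \right)} = - 107 \left(144 + j\right) = -15408 - 107 j$)
$\frac{508 + v}{s + B{\left(57 \right)}} = \frac{508 + 31049}{\frac{21825}{2} - 21507} = \frac{31557}{\frac{21825}{2} - 21507} = \frac{31557}{- \frac{21189}{2}} = 31557 \left(- \frac{2}{21189}\right) = - \frac{21038}{7063}$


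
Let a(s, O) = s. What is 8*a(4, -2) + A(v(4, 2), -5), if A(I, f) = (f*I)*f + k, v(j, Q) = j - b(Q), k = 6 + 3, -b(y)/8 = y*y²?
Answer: 1741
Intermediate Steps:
b(y) = -8*y³ (b(y) = -8*y*y² = -8*y³)
k = 9
v(j, Q) = j + 8*Q³ (v(j, Q) = j - (-8)*Q³ = j + 8*Q³)
A(I, f) = 9 + I*f² (A(I, f) = (f*I)*f + 9 = (I*f)*f + 9 = I*f² + 9 = 9 + I*f²)
8*a(4, -2) + A(v(4, 2), -5) = 8*4 + (9 + (4 + 8*2³)*(-5)²) = 32 + (9 + (4 + 8*8)*25) = 32 + (9 + (4 + 64)*25) = 32 + (9 + 68*25) = 32 + (9 + 1700) = 32 + 1709 = 1741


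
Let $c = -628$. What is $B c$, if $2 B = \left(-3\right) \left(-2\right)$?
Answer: $-1884$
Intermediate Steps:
$B = 3$ ($B = \frac{\left(-3\right) \left(-2\right)}{2} = \frac{1}{2} \cdot 6 = 3$)
$B c = 3 \left(-628\right) = -1884$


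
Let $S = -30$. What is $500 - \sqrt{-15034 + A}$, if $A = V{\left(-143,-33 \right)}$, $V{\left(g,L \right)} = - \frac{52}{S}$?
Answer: $500 - \frac{2 i \sqrt{845565}}{15} \approx 500.0 - 122.61 i$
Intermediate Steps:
$V{\left(g,L \right)} = \frac{26}{15}$ ($V{\left(g,L \right)} = - \frac{52}{-30} = \left(-52\right) \left(- \frac{1}{30}\right) = \frac{26}{15}$)
$A = \frac{26}{15} \approx 1.7333$
$500 - \sqrt{-15034 + A} = 500 - \sqrt{-15034 + \frac{26}{15}} = 500 - \sqrt{- \frac{225484}{15}} = 500 - \frac{2 i \sqrt{845565}}{15}$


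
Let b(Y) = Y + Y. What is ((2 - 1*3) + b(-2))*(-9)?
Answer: 45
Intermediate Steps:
b(Y) = 2*Y
((2 - 1*3) + b(-2))*(-9) = ((2 - 1*3) + 2*(-2))*(-9) = ((2 - 3) - 4)*(-9) = (-1 - 4)*(-9) = -5*(-9) = 45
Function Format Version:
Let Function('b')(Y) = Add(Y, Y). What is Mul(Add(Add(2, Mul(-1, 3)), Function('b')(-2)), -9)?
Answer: 45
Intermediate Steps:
Function('b')(Y) = Mul(2, Y)
Mul(Add(Add(2, Mul(-1, 3)), Function('b')(-2)), -9) = Mul(Add(Add(2, Mul(-1, 3)), Mul(2, -2)), -9) = Mul(Add(Add(2, -3), -4), -9) = Mul(Add(-1, -4), -9) = Mul(-5, -9) = 45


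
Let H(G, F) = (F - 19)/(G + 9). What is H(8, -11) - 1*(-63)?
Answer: 1041/17 ≈ 61.235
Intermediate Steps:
H(G, F) = (-19 + F)/(9 + G)
H(8, -11) - 1*(-63) = (-19 - 11)/(9 + 8) - 1*(-63) = -30/17 + 63 = 1041/17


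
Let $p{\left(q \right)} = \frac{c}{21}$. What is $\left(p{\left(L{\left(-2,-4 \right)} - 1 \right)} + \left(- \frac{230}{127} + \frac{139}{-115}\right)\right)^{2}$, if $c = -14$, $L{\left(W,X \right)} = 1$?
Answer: $\frac{26088387361}{1919754225} \approx 13.589$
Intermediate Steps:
$p{\left(q \right)} = - \frac{2}{3}$ ($p{\left(q \right)} = - \frac{14}{21} = \left(-14\right) \frac{1}{21} = - \frac{2}{3}$)
$\left(p{\left(L{\left(-2,-4 \right)} - 1 \right)} + \left(- \frac{230}{127} + \frac{139}{-115}\right)\right)^{2} = \left(- \frac{2}{3} + \left(- \frac{230}{127} + \frac{139}{-115}\right)\right)^{2} = \left(- \frac{2}{3} + \left(\left(-230\right) \frac{1}{127} + 139 \left(- \frac{1}{115}\right)\right)\right)^{2} = \left(- \frac{2}{3} - \frac{44103}{14605}\right)^{2} = \left(- \frac{161519}{43815}\right)^{2} = \frac{26088387361}{1919754225}$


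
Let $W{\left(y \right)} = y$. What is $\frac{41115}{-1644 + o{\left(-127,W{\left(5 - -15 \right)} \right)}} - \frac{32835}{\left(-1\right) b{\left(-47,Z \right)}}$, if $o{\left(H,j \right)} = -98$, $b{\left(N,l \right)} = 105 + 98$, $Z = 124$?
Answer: $\frac{48852225}{353626} \approx 138.15$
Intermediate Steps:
$b{\left(N,l \right)} = 203$
$\frac{41115}{-1644 + o{\left(-127,W{\left(5 - -15 \right)} \right)}} - \frac{32835}{\left(-1\right) b{\left(-47,Z \right)}} = \frac{41115}{-1644 - 98} - \frac{32835}{\left(-1\right) 203} = \frac{41115}{-1742} - \frac{32835}{-203} = 41115 \left(- \frac{1}{1742}\right) - - \frac{32835}{203} = - \frac{41115}{1742} + \frac{32835}{203} = \frac{48852225}{353626}$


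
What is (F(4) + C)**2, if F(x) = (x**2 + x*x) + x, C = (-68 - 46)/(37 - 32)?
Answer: 4356/25 ≈ 174.24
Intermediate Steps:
C = -114/5 ≈ -22.800
F(x) = x + 2*x**2 (F(x) = (x**2 + x**2) + x = 2*x**2 + x = x + 2*x**2)
(F(4) + C)**2 = (4*(1 + 2*4) - 114/5)**2 = (4*(1 + 8) - 114/5)**2 = (4*9 - 114/5)**2 = (36 - 114/5)**2 = (66/5)**2 = 4356/25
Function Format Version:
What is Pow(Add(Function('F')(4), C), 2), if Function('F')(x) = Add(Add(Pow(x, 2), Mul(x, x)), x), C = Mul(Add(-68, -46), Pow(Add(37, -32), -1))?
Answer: Rational(4356, 25) ≈ 174.24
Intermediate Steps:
C = Rational(-114, 5) (C = Mul(-114, Pow(5, -1)) = Mul(-114, Rational(1, 5)) = Rational(-114, 5) ≈ -22.800)
Function('F')(x) = Add(x, Mul(2, Pow(x, 2))) (Function('F')(x) = Add(Add(Pow(x, 2), Pow(x, 2)), x) = Add(Mul(2, Pow(x, 2)), x) = Add(x, Mul(2, Pow(x, 2))))
Pow(Add(Function('F')(4), C), 2) = Pow(Add(Mul(4, Add(1, Mul(2, 4))), Rational(-114, 5)), 2) = Pow(Add(Mul(4, Add(1, 8)), Rational(-114, 5)), 2) = Pow(Add(Mul(4, 9), Rational(-114, 5)), 2) = Pow(Add(36, Rational(-114, 5)), 2) = Pow(Rational(66, 5), 2) = Rational(4356, 25)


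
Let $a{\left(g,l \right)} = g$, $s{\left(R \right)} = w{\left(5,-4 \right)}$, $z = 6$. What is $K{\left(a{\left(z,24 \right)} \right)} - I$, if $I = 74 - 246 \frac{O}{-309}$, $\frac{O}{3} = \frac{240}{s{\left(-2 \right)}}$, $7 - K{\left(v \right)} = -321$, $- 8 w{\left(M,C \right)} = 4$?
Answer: $\frac{144242}{103} \approx 1400.4$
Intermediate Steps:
$w{\left(M,C \right)} = - \frac{1}{2}$ ($w{\left(M,C \right)} = \left(- \frac{1}{8}\right) 4 = - \frac{1}{2}$)
$s{\left(R \right)} = - \frac{1}{2}$
$K{\left(v \right)} = 328$ ($K{\left(v \right)} = 7 - -321 = 7 + 321 = 328$)
$O = -1440$ ($O = 3 \frac{240}{- \frac{1}{2}} = 3 \cdot 240 \left(-2\right) = 3 \left(-480\right) = -1440$)
$I = - \frac{110458}{103}$ ($I = 74 - 246 \left(- \frac{1440}{-309}\right) = 74 - 246 \left(\left(-1440\right) \left(- \frac{1}{309}\right)\right) = 74 - \frac{118080}{103} = - \frac{110458}{103} \approx -1072.4$)
$K{\left(a{\left(z,24 \right)} \right)} - I = 328 - - \frac{110458}{103} = 328 + \frac{110458}{103} = \frac{144242}{103}$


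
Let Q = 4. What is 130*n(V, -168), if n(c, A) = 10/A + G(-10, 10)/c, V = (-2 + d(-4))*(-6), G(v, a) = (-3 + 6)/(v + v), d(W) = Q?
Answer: -1027/168 ≈ -6.1131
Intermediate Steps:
d(W) = 4
G(v, a) = 3/(2*v) (G(v, a) = 3/((2*v)) = 3*(1/(2*v)) = 3/(2*v))
V = -12 (V = (-2 + 4)*(-6) = 2*(-6) = -12)
n(c, A) = 10/A - 3/(20*c) (n(c, A) = 10/A + ((3/2)/(-10))/c = 10/A + ((3/2)*(-1/10))/c = 10/A - 3/(20*c))
130*n(V, -168) = 130*(10/(-168) - 3/20/(-12)) = 130*(10*(-1/168) - 3/20*(-1/12)) = 130*(-5/84 + 1/80) = 130*(-79/1680) = -1027/168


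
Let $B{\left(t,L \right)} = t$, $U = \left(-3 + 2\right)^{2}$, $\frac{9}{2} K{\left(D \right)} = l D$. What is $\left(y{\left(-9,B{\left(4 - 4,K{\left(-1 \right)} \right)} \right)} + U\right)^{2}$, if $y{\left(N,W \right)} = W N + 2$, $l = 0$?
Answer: $9$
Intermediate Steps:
$K{\left(D \right)} = 0$ ($K{\left(D \right)} = \frac{2 \cdot 0 D}{9} = \frac{2}{9} \cdot 0 = 0$)
$U = 1$ ($U = \left(-1\right)^{2} = 1$)
$y{\left(N,W \right)} = 2 + N W$ ($y{\left(N,W \right)} = N W + 2 = 2 + N W$)
$\left(y{\left(-9,B{\left(4 - 4,K{\left(-1 \right)} \right)} \right)} + U\right)^{2} = \left(\left(2 - 9 \left(4 - 4\right)\right) + 1\right)^{2} = \left(\left(2 - 0\right) + 1\right)^{2} = \left(\left(2 + 0\right) + 1\right)^{2} = \left(2 + 1\right)^{2} = 3^{2} = 9$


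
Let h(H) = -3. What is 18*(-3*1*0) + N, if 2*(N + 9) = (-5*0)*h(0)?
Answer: -9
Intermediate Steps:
N = -9 (N = -9 + (-5*0*(-3))/2 = -9 + (0*(-3))/2 = -9 + (½)*0 = -9 + 0 = -9)
18*(-3*1*0) + N = 18*(-3*1*0) - 9 = 18*(-3*0) - 9 = 18*0 - 9 = 0 - 9 = -9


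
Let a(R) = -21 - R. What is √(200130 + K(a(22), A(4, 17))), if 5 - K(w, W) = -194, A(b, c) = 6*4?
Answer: √200329 ≈ 447.58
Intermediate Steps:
A(b, c) = 24
K(w, W) = 199 (K(w, W) = 5 - 1*(-194) = 5 + 194 = 199)
√(200130 + K(a(22), A(4, 17))) = √(200130 + 199) = √200329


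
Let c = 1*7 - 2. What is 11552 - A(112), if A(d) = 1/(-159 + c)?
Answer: 1779009/154 ≈ 11552.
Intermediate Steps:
c = 5 (c = 7 - 2 = 5)
A(d) = -1/154 (A(d) = 1/(-159 + 5) = 1/(-154) = -1/154)
11552 - A(112) = 11552 - 1*(-1/154) = 11552 + 1/154 = 1779009/154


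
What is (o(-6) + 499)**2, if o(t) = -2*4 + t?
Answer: 235225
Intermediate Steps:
o(t) = -8 + t
(o(-6) + 499)**2 = ((-8 - 6) + 499)**2 = (-14 + 499)**2 = 485**2 = 235225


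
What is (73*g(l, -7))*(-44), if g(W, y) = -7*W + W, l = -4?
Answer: -77088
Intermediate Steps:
g(W, y) = -6*W
(73*g(l, -7))*(-44) = (73*(-6*(-4)))*(-44) = (73*24)*(-44) = 1752*(-44) = -77088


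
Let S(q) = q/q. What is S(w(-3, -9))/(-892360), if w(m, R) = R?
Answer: -1/892360 ≈ -1.1206e-6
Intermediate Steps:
S(q) = 1
S(w(-3, -9))/(-892360) = 1/(-892360) = 1*(-1/892360) = -1/892360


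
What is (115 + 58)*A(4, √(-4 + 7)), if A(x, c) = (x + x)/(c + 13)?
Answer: 8996/83 - 692*√3/83 ≈ 93.945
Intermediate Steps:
A(x, c) = 2*x/(13 + c) (A(x, c) = (2*x)/(13 + c) = 2*x/(13 + c))
(115 + 58)*A(4, √(-4 + 7)) = (115 + 58)*(2*4/(13 + √(-4 + 7))) = 173*(2*4/(13 + √3)) = 173*(8/(13 + √3)) = 1384/(13 + √3)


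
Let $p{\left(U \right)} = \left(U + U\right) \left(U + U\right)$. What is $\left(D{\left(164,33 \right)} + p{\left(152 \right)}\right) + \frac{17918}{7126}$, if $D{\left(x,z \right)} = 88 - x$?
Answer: $\frac{329016379}{3563} \approx 92343.0$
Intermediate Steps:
$p{\left(U \right)} = 4 U^{2}$ ($p{\left(U \right)} = 2 U 2 U = 4 U^{2}$)
$\left(D{\left(164,33 \right)} + p{\left(152 \right)}\right) + \frac{17918}{7126} = \left(\left(88 - 164\right) + 4 \cdot 152^{2}\right) + \frac{17918}{7126} = \left(\left(88 - 164\right) + 4 \cdot 23104\right) + 17918 \cdot \frac{1}{7126} = \left(-76 + 92416\right) + \frac{8959}{3563} = 92340 + \frac{8959}{3563} = \frac{329016379}{3563}$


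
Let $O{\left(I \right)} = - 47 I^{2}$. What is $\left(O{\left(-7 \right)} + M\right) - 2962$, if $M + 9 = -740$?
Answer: $-6014$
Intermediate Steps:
$M = -749$ ($M = -9 - 740 = -749$)
$\left(O{\left(-7 \right)} + M\right) - 2962 = \left(- 47 \left(-7\right)^{2} - 749\right) - 2962 = \left(\left(-47\right) 49 - 749\right) - 2962 = \left(-2303 - 749\right) - 2962 = -3052 - 2962 = -6014$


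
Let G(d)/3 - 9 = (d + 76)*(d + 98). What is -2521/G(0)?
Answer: -2521/22371 ≈ -0.11269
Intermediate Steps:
G(d) = 27 + 3*(76 + d)*(98 + d) (G(d) = 27 + 3*((d + 76)*(d + 98)) = 27 + 3*((76 + d)*(98 + d)) = 27 + 3*(76 + d)*(98 + d))
-2521/G(0) = -2521/(22371 + 3*0² + 522*0) = -2521/(22371 + 3*0 + 0) = -2521/(22371 + 0 + 0) = -2521/22371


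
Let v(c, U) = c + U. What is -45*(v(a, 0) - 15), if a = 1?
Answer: 630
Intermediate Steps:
v(c, U) = U + c
-45*(v(a, 0) - 15) = -45*((0 + 1) - 15) = -45*(1 - 15) = -45*(-14) = 630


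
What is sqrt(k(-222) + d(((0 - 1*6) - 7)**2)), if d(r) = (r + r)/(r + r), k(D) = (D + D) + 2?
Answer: 21*I ≈ 21.0*I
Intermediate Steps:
k(D) = 2 + 2*D (k(D) = 2*D + 2 = 2 + 2*D)
d(r) = 1 (d(r) = (2*r)/((2*r)) = (2*r)*(1/(2*r)) = 1)
sqrt(k(-222) + d(((0 - 1*6) - 7)**2)) = sqrt((2 + 2*(-222)) + 1) = sqrt((2 - 444) + 1) = sqrt(-442 + 1) = sqrt(-441) = 21*I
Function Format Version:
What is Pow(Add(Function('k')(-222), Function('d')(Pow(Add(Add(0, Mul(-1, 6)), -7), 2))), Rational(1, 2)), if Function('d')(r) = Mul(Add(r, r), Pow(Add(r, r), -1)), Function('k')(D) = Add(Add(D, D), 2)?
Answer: Mul(21, I) ≈ Mul(21.000, I)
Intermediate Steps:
Function('k')(D) = Add(2, Mul(2, D)) (Function('k')(D) = Add(Mul(2, D), 2) = Add(2, Mul(2, D)))
Function('d')(r) = 1 (Function('d')(r) = Mul(Mul(2, r), Pow(Mul(2, r), -1)) = Mul(Mul(2, r), Mul(Rational(1, 2), Pow(r, -1))) = 1)
Pow(Add(Function('k')(-222), Function('d')(Pow(Add(Add(0, Mul(-1, 6)), -7), 2))), Rational(1, 2)) = Pow(Add(Add(2, Mul(2, -222)), 1), Rational(1, 2)) = Pow(Add(Add(2, -444), 1), Rational(1, 2)) = Pow(Add(-442, 1), Rational(1, 2)) = Pow(-441, Rational(1, 2)) = Mul(21, I)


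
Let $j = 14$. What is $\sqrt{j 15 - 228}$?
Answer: $3 i \sqrt{2} \approx 4.2426 i$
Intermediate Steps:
$\sqrt{j 15 - 228} = \sqrt{14 \cdot 15 - 228} = \sqrt{210 - 228} = \sqrt{-18} = 3 i \sqrt{2}$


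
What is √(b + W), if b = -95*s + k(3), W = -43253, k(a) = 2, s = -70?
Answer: I*√36601 ≈ 191.31*I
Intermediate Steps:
b = 6652 (b = -95*(-70) + 2 = 6650 + 2 = 6652)
√(b + W) = √(6652 - 43253) = √(-36601) = I*√36601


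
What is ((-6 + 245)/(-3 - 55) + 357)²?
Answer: 418898089/3364 ≈ 1.2452e+5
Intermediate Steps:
((-6 + 245)/(-3 - 55) + 357)² = (239/(-58) + 357)² = (239*(-1/58) + 357)² = (-239/58 + 357)² = (20467/58)² = 418898089/3364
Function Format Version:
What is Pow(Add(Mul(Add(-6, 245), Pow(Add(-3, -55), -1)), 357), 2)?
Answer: Rational(418898089, 3364) ≈ 1.2452e+5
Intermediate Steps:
Pow(Add(Mul(Add(-6, 245), Pow(Add(-3, -55), -1)), 357), 2) = Pow(Add(Mul(239, Pow(-58, -1)), 357), 2) = Pow(Add(Mul(239, Rational(-1, 58)), 357), 2) = Pow(Add(Rational(-239, 58), 357), 2) = Pow(Rational(20467, 58), 2) = Rational(418898089, 3364)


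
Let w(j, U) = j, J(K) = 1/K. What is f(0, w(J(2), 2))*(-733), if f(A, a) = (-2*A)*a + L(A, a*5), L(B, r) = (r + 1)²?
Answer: -35917/4 ≈ -8979.3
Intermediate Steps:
L(B, r) = (1 + r)²
f(A, a) = (1 + 5*a)² - 2*A*a (f(A, a) = (-2*A)*a + (1 + a*5)² = -2*A*a + (1 + 5*a)² = (1 + 5*a)² - 2*A*a)
f(0, w(J(2), 2))*(-733) = ((1 + 5/2)² - 2*0/2)*(-733) = ((1 + 5*(½))² - 2*0*½)*(-733) = ((1 + 5/2)² + 0)*(-733) = ((7/2)² + 0)*(-733) = (49/4 + 0)*(-733) = (49/4)*(-733) = -35917/4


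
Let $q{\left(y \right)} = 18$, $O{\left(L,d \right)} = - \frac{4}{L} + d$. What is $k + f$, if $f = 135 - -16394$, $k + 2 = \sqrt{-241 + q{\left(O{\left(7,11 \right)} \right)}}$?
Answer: $16527 + i \sqrt{223} \approx 16527.0 + 14.933 i$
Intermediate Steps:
$O{\left(L,d \right)} = d - \frac{4}{L}$
$k = -2 + i \sqrt{223}$ ($k = -2 + \sqrt{-241 + 18} = -2 + \sqrt{-223} = -2 + i \sqrt{223} \approx -2.0 + 14.933 i$)
$f = 16529$ ($f = 135 + 16394 = 16529$)
$k + f = \left(-2 + i \sqrt{223}\right) + 16529 = 16527 + i \sqrt{223}$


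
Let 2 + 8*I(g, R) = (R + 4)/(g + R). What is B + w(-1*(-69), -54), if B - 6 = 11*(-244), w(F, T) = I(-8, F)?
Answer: -1306913/488 ≈ -2678.1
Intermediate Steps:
I(g, R) = -¼ + (4 + R)/(8*(R + g)) (I(g, R) = -¼ + ((R + 4)/(g + R))/8 = -¼ + ((4 + R)/(R + g))/8 = -¼ + (4 + R)/(8*(R + g)))
w(F, T) = (20 - F)/(8*(-8 + F)) (w(F, T) = (4 - F - 2*(-8))/(8*(F - 8)) = (4 - F + 16)/(8*(-8 + F)) = (20 - F)/(8*(-8 + F)))
B = -2678 (B = 6 + 11*(-244) = 6 - 2684 = -2678)
B + w(-1*(-69), -54) = -2678 + (20 - (-1)*(-69))/(8*(-8 - 1*(-69))) = -2678 + (20 - 1*69)/(8*(-8 + 69)) = -2678 + (⅛)*(20 - 69)/61 = -2678 + (⅛)*(1/61)*(-49) = -2678 - 49/488 = -1306913/488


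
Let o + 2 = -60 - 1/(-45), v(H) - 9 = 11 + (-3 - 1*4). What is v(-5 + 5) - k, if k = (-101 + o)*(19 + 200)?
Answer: 535577/15 ≈ 35705.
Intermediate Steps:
v(H) = 13 (v(H) = 9 + (11 + (-3 - 1*4)) = 9 + (11 + (-3 - 4)) = 9 + (11 - 7) = 9 + 4 = 13)
o = -2789/45 (o = -2 + (-60 - 1/(-45)) = -2 + (-60 - 1*(-1/45)) = -2 + (-60 + 1/45) = -2 - 2699/45 = -2789/45 ≈ -61.978)
k = -535382/15 (k = (-101 - 2789/45)*(19 + 200) = -7334/45*219 = -535382/15 ≈ -35692.)
v(-5 + 5) - k = 13 - 1*(-535382/15) = 13 + 535382/15 = 535577/15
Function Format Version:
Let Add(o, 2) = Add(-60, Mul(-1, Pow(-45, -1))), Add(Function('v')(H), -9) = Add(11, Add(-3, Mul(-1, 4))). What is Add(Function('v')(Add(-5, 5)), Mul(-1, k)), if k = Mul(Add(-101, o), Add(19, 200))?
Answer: Rational(535577, 15) ≈ 35705.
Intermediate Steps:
Function('v')(H) = 13 (Function('v')(H) = Add(9, Add(11, Add(-3, Mul(-1, 4)))) = Add(9, Add(11, Add(-3, -4))) = Add(9, Add(11, -7)) = Add(9, 4) = 13)
o = Rational(-2789, 45) (o = Add(-2, Add(-60, Mul(-1, Pow(-45, -1)))) = Add(-2, Add(-60, Mul(-1, Rational(-1, 45)))) = Add(-2, Add(-60, Rational(1, 45))) = Add(-2, Rational(-2699, 45)) = Rational(-2789, 45) ≈ -61.978)
k = Rational(-535382, 15) (k = Mul(Add(-101, Rational(-2789, 45)), Add(19, 200)) = Mul(Rational(-7334, 45), 219) = Rational(-535382, 15) ≈ -35692.)
Add(Function('v')(Add(-5, 5)), Mul(-1, k)) = Add(13, Mul(-1, Rational(-535382, 15))) = Add(13, Rational(535382, 15)) = Rational(535577, 15)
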